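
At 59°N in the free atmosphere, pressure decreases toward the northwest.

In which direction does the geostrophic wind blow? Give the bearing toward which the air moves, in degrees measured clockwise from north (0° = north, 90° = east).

The pressure-gradient force points toward the northwest (bearing 315°).
Geostrophic balance: in the Northern Hemisphere the Coriolis force deflects motion to the right, so the geostrophic wind blows 90° to the right of the pressure-gradient force (low pressure on the left).
Rotating 315° by 90° clockwise gives 045° — the wind blows toward the northeast.

045°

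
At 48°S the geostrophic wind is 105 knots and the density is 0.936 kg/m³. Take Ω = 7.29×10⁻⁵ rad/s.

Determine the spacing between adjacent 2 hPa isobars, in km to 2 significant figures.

37 km

Coriolis parameter at 48°S:
f = 2Ω sin φ = 2 × 7.29×10⁻⁵ × sin 48° = 1.08×10⁻⁴ s⁻¹
Wind speed in SI: 105 knots = 54.0 m/s
Geostrophic balance rearranged: |∂P/∂n| = f ρ V_g
|∂P/∂n| = 1.08×10⁻⁴ × 0.936 × 54.0 = 5.48×10⁻³ Pa/m
Isobar spacing: Δn = ΔP/|∂P/∂n| = 200 Pa / 5.48×10⁻³ Pa/m = 36509 m ≈ 37 km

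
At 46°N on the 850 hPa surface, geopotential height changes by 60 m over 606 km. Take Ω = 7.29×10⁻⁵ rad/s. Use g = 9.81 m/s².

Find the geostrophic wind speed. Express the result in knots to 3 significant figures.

18.0 knots

Coriolis parameter at 46°N:
f = 2Ω sin φ = 2 × 7.29×10⁻⁵ × sin 46° = 1.05×10⁻⁴ s⁻¹
Height gradient: |∂Z/∂n| = 60 m / 606000 m = 9.90×10⁻⁵
On a pressure surface, geostrophic balance gives V_g = (g/f)|∂Z/∂n|:
V_g = 9.81 × 9.90×10⁻⁵ / 1.05×10⁻⁴ = 9.26 m/s
Converting: 9.26 m/s × 1.944 = 18.0 knots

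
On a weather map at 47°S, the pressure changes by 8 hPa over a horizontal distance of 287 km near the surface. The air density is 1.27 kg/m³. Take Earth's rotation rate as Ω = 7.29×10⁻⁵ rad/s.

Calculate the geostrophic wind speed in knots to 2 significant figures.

40 knots

Coriolis parameter at 47°S:
f = 2Ω sin φ = 2 × 7.29×10⁻⁵ × sin 47° = 1.07×10⁻⁴ s⁻¹
Pressure gradient: |∂P/∂n| = 800 Pa / 287000 m = 2.79×10⁻³ Pa/m
Geostrophic balance (pressure-gradient force = Coriolis force):
V_g = (1/(fρ)) |∂P/∂n| = 2.79×10⁻³ / (1.07×10⁻⁴ × 1.27) = 20.6 m/s
Converting: 20.6 m/s × 1.944 = 40 knots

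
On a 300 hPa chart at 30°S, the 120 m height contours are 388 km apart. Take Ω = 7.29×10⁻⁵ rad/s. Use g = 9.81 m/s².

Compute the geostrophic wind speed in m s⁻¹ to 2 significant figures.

Coriolis parameter at 30°S:
f = 2Ω sin φ = 2 × 7.29×10⁻⁵ × sin 30° = 7.29×10⁻⁵ s⁻¹
Height gradient: |∂Z/∂n| = 120 m / 388000 m = 3.09×10⁻⁴
On a pressure surface, geostrophic balance gives V_g = (g/f)|∂Z/∂n|:
V_g = 9.81 × 3.09×10⁻⁴ / 7.29×10⁻⁵ = 41.6 m/s

42 m s⁻¹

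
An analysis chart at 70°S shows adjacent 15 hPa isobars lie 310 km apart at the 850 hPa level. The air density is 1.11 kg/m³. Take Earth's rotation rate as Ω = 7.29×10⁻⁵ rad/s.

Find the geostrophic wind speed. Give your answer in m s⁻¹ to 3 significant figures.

Coriolis parameter at 70°S:
f = 2Ω sin φ = 2 × 7.29×10⁻⁵ × sin 70° = 1.37×10⁻⁴ s⁻¹
Pressure gradient: |∂P/∂n| = 1500 Pa / 310000 m = 4.84×10⁻³ Pa/m
Geostrophic balance (pressure-gradient force = Coriolis force):
V_g = (1/(fρ)) |∂P/∂n| = 4.84×10⁻³ / (1.37×10⁻⁴ × 1.11) = 31.8 m/s

31.8 m s⁻¹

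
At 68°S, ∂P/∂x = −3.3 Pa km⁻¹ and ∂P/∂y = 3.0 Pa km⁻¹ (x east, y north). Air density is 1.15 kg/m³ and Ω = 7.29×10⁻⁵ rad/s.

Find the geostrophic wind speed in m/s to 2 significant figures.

Coriolis parameter at 68°S:
f = 2Ω sin φ = 2 × 7.29×10⁻⁵ × sin 68° = 1.35×10⁻⁴ s⁻¹
In the Southern Hemisphere f is negative: f = −1.35×10⁻⁴ s⁻¹.
Component geostrophic relations (x east, y north):
u_g = −(1/(fρ)) ∂P/∂y,  v_g = (1/(fρ)) ∂P/∂x
u_g = −(3.0×10⁻³)/(−1.35×10⁻⁴ × 1.15) = 19.3 m/s;  v_g = (−3.3×10⁻³)/(−1.35×10⁻⁴ × 1.15) = 21.2 m/s
|V_g| = √(u_g² + v_g²) = 28.7 m/s

29 m/s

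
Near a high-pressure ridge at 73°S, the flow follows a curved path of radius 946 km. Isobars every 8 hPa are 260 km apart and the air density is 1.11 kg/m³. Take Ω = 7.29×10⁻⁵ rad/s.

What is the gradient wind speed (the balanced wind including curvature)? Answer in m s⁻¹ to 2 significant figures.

Coriolis parameter at 73°S:
f = 2Ω sin φ = 2 × 7.29×10⁻⁵ × sin 73° = 1.39×10⁻⁴ s⁻¹
Pressure gradient: |∂P/∂n| = 800 Pa / 260000 m = 3.08×10⁻³ Pa/m
Geostrophic speed: V_g = |∂P/∂n|/(fρ) = 3.08×10⁻³/(1.39×10⁻⁴ × 1.11) = 19.9 m/s
Around a high, pressure-gradient force acts outward with centrifugal, so Coriolis balances both:
fV = (1/ρ)|∂P/∂n| + V²/R  →  V² − fR·V + fR·V_g = 0
With fR = 1.39×10⁻⁴ × 946×10³ m = 132 m/s:
V = [fR − √((fR)² − 4 fR V_g)]/2 = [132 − √(132² − 4×132×19.9)]/2 = 24.4 m/s
Supergeostrophic (V > V_g = 19.9 m/s), as expected around a high.

24 m s⁻¹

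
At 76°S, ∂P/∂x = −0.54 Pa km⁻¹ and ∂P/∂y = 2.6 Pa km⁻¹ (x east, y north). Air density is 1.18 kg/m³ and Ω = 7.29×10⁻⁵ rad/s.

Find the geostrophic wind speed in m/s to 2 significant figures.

16 m/s

Coriolis parameter at 76°S:
f = 2Ω sin φ = 2 × 7.29×10⁻⁵ × sin 76° = 1.41×10⁻⁴ s⁻¹
In the Southern Hemisphere f is negative: f = −1.41×10⁻⁴ s⁻¹.
Component geostrophic relations (x east, y north):
u_g = −(1/(fρ)) ∂P/∂y,  v_g = (1/(fρ)) ∂P/∂x
u_g = −(2.6×10⁻³)/(−1.41×10⁻⁴ × 1.18) = 15.6 m/s;  v_g = (−0.54×10⁻³)/(−1.41×10⁻⁴ × 1.18) = 3.23 m/s
|V_g| = √(u_g² + v_g²) = 15.9 m/s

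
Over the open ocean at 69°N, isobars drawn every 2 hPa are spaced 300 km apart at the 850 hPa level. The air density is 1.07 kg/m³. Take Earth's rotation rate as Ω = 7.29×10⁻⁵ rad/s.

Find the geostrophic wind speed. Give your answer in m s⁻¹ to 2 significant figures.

Coriolis parameter at 69°N:
f = 2Ω sin φ = 2 × 7.29×10⁻⁵ × sin 69° = 1.36×10⁻⁴ s⁻¹
Pressure gradient: |∂P/∂n| = 200 Pa / 300000 m = 6.67×10⁻⁴ Pa/m
Geostrophic balance (pressure-gradient force = Coriolis force):
V_g = (1/(fρ)) |∂P/∂n| = 6.67×10⁻⁴ / (1.36×10⁻⁴ × 1.07) = 4.58 m/s

4.6 m s⁻¹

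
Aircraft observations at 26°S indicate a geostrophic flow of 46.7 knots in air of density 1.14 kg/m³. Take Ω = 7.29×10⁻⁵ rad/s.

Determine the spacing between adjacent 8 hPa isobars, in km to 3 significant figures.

Coriolis parameter at 26°S:
f = 2Ω sin φ = 2 × 7.29×10⁻⁵ × sin 26° = 6.39×10⁻⁵ s⁻¹
Wind speed in SI: 46.7 knots = 24.0 m/s
Geostrophic balance rearranged: |∂P/∂n| = f ρ V_g
|∂P/∂n| = 6.39×10⁻⁵ × 1.14 × 24.0 = 1.75×10⁻³ Pa/m
Isobar spacing: Δn = ΔP/|∂P/∂n| = 800 Pa / 1.75×10⁻³ Pa/m = 457015 m ≈ 457 km

457 km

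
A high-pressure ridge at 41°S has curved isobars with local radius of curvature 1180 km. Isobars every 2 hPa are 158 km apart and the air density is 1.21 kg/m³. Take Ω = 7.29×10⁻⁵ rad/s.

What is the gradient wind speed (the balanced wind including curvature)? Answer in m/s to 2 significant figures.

Coriolis parameter at 41°S:
f = 2Ω sin φ = 2 × 7.29×10⁻⁵ × sin 41° = 9.57×10⁻⁵ s⁻¹
Pressure gradient: |∂P/∂n| = 200 Pa / 158000 m = 1.27×10⁻³ Pa/m
Geostrophic speed: V_g = |∂P/∂n|/(fρ) = 1.27×10⁻³/(9.57×10⁻⁵ × 1.21) = 10.9 m/s
Around a high, pressure-gradient force acts outward with centrifugal, so Coriolis balances both:
fV = (1/ρ)|∂P/∂n| + V²/R  →  V² − fR·V + fR·V_g = 0
With fR = 9.57×10⁻⁵ × 1180×10³ m = 113 m/s:
V = [fR − √((fR)² − 4 fR V_g)]/2 = [113 − √(113² − 4×113×10.9)]/2 = 12.3 m/s
Supergeostrophic (V > V_g = 10.9 m/s), as expected around a high.

12 m/s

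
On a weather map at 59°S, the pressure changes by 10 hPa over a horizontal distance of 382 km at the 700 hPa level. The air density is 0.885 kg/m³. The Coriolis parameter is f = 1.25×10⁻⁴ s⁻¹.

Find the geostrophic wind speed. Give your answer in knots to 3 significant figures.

46.0 knots

Pressure gradient: |∂P/∂n| = 1000 Pa / 382000 m = 2.62×10⁻³ Pa/m
Geostrophic balance (pressure-gradient force = Coriolis force):
V_g = (1/(fρ)) |∂P/∂n| = 2.62×10⁻³ / (1.25×10⁻⁴ × 0.885) = 23.7 m/s
Converting: 23.7 m/s × 1.944 = 46.0 knots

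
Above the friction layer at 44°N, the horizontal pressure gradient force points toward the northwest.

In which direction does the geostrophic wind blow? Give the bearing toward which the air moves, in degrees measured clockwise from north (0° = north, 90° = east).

The pressure-gradient force points toward the northwest (bearing 315°).
Geostrophic balance: in the Northern Hemisphere the Coriolis force deflects motion to the right, so the geostrophic wind blows 90° to the right of the pressure-gradient force (low pressure on the left).
Rotating 315° by 90° clockwise gives 045° — the wind blows toward the northeast.

045°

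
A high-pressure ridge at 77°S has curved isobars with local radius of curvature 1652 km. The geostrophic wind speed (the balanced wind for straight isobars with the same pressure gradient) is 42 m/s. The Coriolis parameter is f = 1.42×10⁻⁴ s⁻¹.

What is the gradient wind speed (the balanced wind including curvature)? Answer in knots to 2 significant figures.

Around a high, pressure-gradient force acts outward with centrifugal, so Coriolis balances both:
fV = (1/ρ)|∂P/∂n| + V²/R  →  V² − fR·V + fR·V_g = 0
With fR = 1.42×10⁻⁴ × 1652×10³ m = 235 m/s:
V = [fR − √((fR)² − 4 fR V_g)]/2 = [235 − √(235² − 4×235×42)]/2 = 54.8 m/s
Supergeostrophic (V > V_g = 42 m/s), as expected around a high.
Converting: 54.8 m/s × 1.944 = 110 knots

110 knots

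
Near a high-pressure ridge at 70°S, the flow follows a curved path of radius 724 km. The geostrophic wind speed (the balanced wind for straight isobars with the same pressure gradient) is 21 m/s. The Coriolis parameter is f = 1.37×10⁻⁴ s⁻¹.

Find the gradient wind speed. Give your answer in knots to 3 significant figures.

Around a high, pressure-gradient force acts outward with centrifugal, so Coriolis balances both:
fV = (1/ρ)|∂P/∂n| + V²/R  →  V² − fR·V + fR·V_g = 0
With fR = 1.37×10⁻⁴ × 724×10³ m = 99.2 m/s:
V = [fR − √((fR)² − 4 fR V_g)]/2 = [99.2 − √(99.2² − 4×99.2×21)]/2 = 30.2 m/s
Supergeostrophic (V > V_g = 21 m/s), as expected around a high.
Converting: 30.2 m/s × 1.944 = 58.7 knots

58.7 knots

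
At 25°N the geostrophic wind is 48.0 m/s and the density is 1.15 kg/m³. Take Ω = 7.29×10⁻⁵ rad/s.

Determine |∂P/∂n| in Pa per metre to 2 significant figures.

Coriolis parameter at 25°N:
f = 2Ω sin φ = 2 × 7.29×10⁻⁵ × sin 25° = 6.16×10⁻⁵ s⁻¹
Geostrophic balance rearranged: |∂P/∂n| = f ρ V_g
|∂P/∂n| = 6.16×10⁻⁵ × 1.15 × 48.0 = 3.40×10⁻³ Pa/m

3.4×10⁻³ Pa/m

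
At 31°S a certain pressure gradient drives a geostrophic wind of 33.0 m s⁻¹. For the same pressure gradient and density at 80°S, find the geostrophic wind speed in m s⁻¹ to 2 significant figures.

With the same pressure gradient and density, V_g ∝ 1/f ∝ 1/sin φ.
V₂ = V₁ · sin φ₁ / sin φ₂ = 33.0 × sin 31° / sin 80°
V₂ = 33.0 × 0.5150/0.9848 = 17 m s⁻¹

17 m s⁻¹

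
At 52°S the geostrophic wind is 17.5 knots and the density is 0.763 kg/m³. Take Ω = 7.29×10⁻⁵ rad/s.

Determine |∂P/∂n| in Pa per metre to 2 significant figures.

Coriolis parameter at 52°S:
f = 2Ω sin φ = 2 × 7.29×10⁻⁵ × sin 52° = 1.15×10⁻⁴ s⁻¹
Wind speed in SI: 17.5 knots = 9.00 m/s
Geostrophic balance rearranged: |∂P/∂n| = f ρ V_g
|∂P/∂n| = 1.15×10⁻⁴ × 0.763 × 9.00 = 7.89×10⁻⁴ Pa/m

7.9×10⁻⁴ Pa/m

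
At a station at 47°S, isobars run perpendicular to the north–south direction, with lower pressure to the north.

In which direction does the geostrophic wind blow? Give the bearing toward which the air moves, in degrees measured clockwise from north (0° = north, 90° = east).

270°

The pressure-gradient force points toward the north (bearing 000°).
Geostrophic balance: in the Southern Hemisphere the Coriolis force deflects motion to the left, so the geostrophic wind blows 90° to the left of the pressure-gradient force (low pressure on the right).
Rotating 000° by 90° counterclockwise gives 270° — the wind blows toward the west.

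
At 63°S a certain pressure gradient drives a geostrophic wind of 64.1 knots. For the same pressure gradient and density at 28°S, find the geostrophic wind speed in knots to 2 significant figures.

With the same pressure gradient and density, V_g ∝ 1/f ∝ 1/sin φ.
V₂ = V₁ · sin φ₁ / sin φ₂ = 64.1 × sin 63° / sin 28°
V₂ = 64.1 × 0.8910/0.4695 = 120 knots

120 knots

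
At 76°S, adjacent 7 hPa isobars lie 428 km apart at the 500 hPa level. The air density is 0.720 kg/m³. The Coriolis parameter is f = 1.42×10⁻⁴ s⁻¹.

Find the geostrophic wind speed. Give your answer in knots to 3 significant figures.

Pressure gradient: |∂P/∂n| = 700 Pa / 428000 m = 1.64×10⁻³ Pa/m
Geostrophic balance (pressure-gradient force = Coriolis force):
V_g = (1/(fρ)) |∂P/∂n| = 1.64×10⁻³ / (1.42×10⁻⁴ × 0.720) = 16.0 m/s
Converting: 16.0 m/s × 1.944 = 31.1 knots

31.1 knots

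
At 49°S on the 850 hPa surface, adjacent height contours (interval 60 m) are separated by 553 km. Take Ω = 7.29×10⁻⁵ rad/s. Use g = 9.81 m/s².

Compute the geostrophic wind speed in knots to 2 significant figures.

19 knots

Coriolis parameter at 49°S:
f = 2Ω sin φ = 2 × 7.29×10⁻⁵ × sin 49° = 1.10×10⁻⁴ s⁻¹
Height gradient: |∂Z/∂n| = 60 m / 553000 m = 1.08×10⁻⁴
On a pressure surface, geostrophic balance gives V_g = (g/f)|∂Z/∂n|:
V_g = 9.81 × 1.08×10⁻⁴ / 1.10×10⁻⁴ = 9.67 m/s
Converting: 9.67 m/s × 1.944 = 19 knots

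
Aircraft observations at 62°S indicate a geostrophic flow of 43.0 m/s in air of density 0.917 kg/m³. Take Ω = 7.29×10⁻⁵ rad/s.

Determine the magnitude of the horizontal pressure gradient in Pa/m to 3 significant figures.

5.08×10⁻³ Pa/m

Coriolis parameter at 62°S:
f = 2Ω sin φ = 2 × 7.29×10⁻⁵ × sin 62° = 1.29×10⁻⁴ s⁻¹
Geostrophic balance rearranged: |∂P/∂n| = f ρ V_g
|∂P/∂n| = 1.29×10⁻⁴ × 0.917 × 43.0 = 5.08×10⁻³ Pa/m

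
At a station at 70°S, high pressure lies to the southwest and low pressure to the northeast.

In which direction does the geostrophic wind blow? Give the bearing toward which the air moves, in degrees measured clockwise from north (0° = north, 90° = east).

315°

The pressure-gradient force points toward the northeast (bearing 045°).
Geostrophic balance: in the Southern Hemisphere the Coriolis force deflects motion to the left, so the geostrophic wind blows 90° to the left of the pressure-gradient force (low pressure on the right).
Rotating 045° by 90° counterclockwise gives 315° — the wind blows toward the northwest.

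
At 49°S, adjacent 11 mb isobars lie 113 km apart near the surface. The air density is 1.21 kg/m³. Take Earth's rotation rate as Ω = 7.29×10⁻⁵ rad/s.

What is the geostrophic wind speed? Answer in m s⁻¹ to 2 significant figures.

73 m s⁻¹

Coriolis parameter at 49°S:
f = 2Ω sin φ = 2 × 7.29×10⁻⁵ × sin 49° = 1.10×10⁻⁴ s⁻¹
Pressure gradient: |∂P/∂n| = 1100 Pa / 113000 m = 9.73×10⁻³ Pa/m
Geostrophic balance (pressure-gradient force = Coriolis force):
V_g = (1/(fρ)) |∂P/∂n| = 9.73×10⁻³ / (1.10×10⁻⁴ × 1.21) = 73.1 m/s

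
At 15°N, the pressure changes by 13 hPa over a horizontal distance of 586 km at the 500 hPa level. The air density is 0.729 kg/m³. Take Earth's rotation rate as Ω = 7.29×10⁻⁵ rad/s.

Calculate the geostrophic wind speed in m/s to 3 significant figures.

80.6 m/s

Coriolis parameter at 15°N:
f = 2Ω sin φ = 2 × 7.29×10⁻⁵ × sin 15° = 3.77×10⁻⁵ s⁻¹
Pressure gradient: |∂P/∂n| = 1300 Pa / 586000 m = 2.22×10⁻³ Pa/m
Geostrophic balance (pressure-gradient force = Coriolis force):
V_g = (1/(fρ)) |∂P/∂n| = 2.22×10⁻³ / (3.77×10⁻⁵ × 0.729) = 80.6 m/s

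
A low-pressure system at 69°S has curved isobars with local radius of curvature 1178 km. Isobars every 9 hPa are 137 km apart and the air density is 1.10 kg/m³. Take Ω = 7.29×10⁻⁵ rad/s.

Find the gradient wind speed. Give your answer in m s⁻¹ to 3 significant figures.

35.9 m s⁻¹

Coriolis parameter at 69°S:
f = 2Ω sin φ = 2 × 7.29×10⁻⁵ × sin 69° = 1.36×10⁻⁴ s⁻¹
Pressure gradient: |∂P/∂n| = 900 Pa / 137000 m = 6.57×10⁻³ Pa/m
Geostrophic speed: V_g = |∂P/∂n|/(fρ) = 6.57×10⁻³/(1.36×10⁻⁴ × 1.10) = 43.9 m/s
Around a low, centrifugal force acts outward with Coriolis, so pressure-gradient force balances both:
(1/ρ)|∂P/∂n| = fV + V²/R  →  V² + fR·V − fR·V_g = 0
With fR = 1.36×10⁻⁴ × 1178×10³ m = 160 m/s:
V = [−fR + √((fR)² + 4 fR V_g)]/2 = [−160 + √(160² + 4×160×43.9)]/2 = 35.9 m/s
Subgeostrophic (V < V_g = 43.9 m/s), as expected around a low.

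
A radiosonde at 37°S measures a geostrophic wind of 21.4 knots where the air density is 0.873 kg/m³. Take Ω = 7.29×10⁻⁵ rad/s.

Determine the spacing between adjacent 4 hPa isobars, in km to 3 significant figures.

Coriolis parameter at 37°S:
f = 2Ω sin φ = 2 × 7.29×10⁻⁵ × sin 37° = 8.77×10⁻⁵ s⁻¹
Wind speed in SI: 21.4 knots = 11.0 m/s
Geostrophic balance rearranged: |∂P/∂n| = f ρ V_g
|∂P/∂n| = 8.77×10⁻⁵ × 0.873 × 11.0 = 8.43×10⁻⁴ Pa/m
Isobar spacing: Δn = ΔP/|∂P/∂n| = 400 Pa / 8.43×10⁻⁴ Pa/m = 474322 m ≈ 474 km

474 km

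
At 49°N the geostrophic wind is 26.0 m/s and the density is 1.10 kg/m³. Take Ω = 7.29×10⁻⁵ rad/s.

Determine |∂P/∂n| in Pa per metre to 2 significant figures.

Coriolis parameter at 49°N:
f = 2Ω sin φ = 2 × 7.29×10⁻⁵ × sin 49° = 1.10×10⁻⁴ s⁻¹
Geostrophic balance rearranged: |∂P/∂n| = f ρ V_g
|∂P/∂n| = 1.10×10⁻⁴ × 1.10 × 26.0 = 3.15×10⁻³ Pa/m

3.1×10⁻³ Pa/m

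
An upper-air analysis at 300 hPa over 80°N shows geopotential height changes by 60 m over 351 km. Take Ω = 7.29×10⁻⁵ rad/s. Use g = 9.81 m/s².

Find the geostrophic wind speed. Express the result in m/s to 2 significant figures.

12 m/s

Coriolis parameter at 80°N:
f = 2Ω sin φ = 2 × 7.29×10⁻⁵ × sin 80° = 1.44×10⁻⁴ s⁻¹
Height gradient: |∂Z/∂n| = 60 m / 351000 m = 1.71×10⁻⁴
On a pressure surface, geostrophic balance gives V_g = (g/f)|∂Z/∂n|:
V_g = 9.81 × 1.71×10⁻⁴ / 1.44×10⁻⁴ = 11.7 m/s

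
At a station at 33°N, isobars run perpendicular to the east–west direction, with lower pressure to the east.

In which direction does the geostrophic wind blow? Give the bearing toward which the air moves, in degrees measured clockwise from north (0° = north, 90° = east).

180°

The pressure-gradient force points toward the east (bearing 090°).
Geostrophic balance: in the Northern Hemisphere the Coriolis force deflects motion to the right, so the geostrophic wind blows 90° to the right of the pressure-gradient force (low pressure on the left).
Rotating 090° by 90° clockwise gives 180° — the wind blows toward the south.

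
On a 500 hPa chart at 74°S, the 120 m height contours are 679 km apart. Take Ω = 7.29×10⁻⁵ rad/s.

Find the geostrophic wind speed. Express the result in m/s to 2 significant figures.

Coriolis parameter at 74°S:
f = 2Ω sin φ = 2 × 7.29×10⁻⁵ × sin 74° = 1.40×10⁻⁴ s⁻¹
Height gradient: |∂Z/∂n| = 120 m / 679000 m = 1.77×10⁻⁴
On a pressure surface, geostrophic balance gives V_g = (g/f)|∂Z/∂n|:
V_g = 9.81 × 1.77×10⁻⁴ / 1.40×10⁻⁴ = 12.4 m/s

12 m/s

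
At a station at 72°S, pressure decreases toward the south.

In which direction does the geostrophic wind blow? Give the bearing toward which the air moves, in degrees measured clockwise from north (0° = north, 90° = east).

The pressure-gradient force points toward the south (bearing 180°).
Geostrophic balance: in the Southern Hemisphere the Coriolis force deflects motion to the left, so the geostrophic wind blows 90° to the left of the pressure-gradient force (low pressure on the right).
Rotating 180° by 90° counterclockwise gives 090° — the wind blows toward the east.

090°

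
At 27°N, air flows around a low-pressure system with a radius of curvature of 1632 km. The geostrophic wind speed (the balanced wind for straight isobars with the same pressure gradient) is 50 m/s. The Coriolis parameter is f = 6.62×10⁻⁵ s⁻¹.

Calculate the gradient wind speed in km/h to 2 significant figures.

Around a low, centrifugal force acts outward with Coriolis, so pressure-gradient force balances both:
(1/ρ)|∂P/∂n| = fV + V²/R  →  V² + fR·V − fR·V_g = 0
With fR = 6.62×10⁻⁵ × 1632×10³ m = 108 m/s:
V = [−fR + √((fR)² + 4 fR V_g)]/2 = [−108 + √(108² + 4×108×50)]/2 = 37.2 m/s
Subgeostrophic (V < V_g = 50 m/s), as expected around a low.
Converting: 37.2 m/s × 3.6 = 130 km/h

130 km/h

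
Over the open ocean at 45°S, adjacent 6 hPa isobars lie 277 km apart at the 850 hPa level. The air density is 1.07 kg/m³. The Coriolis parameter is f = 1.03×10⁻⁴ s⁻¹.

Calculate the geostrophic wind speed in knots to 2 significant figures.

Pressure gradient: |∂P/∂n| = 600 Pa / 277000 m = 2.17×10⁻³ Pa/m
Geostrophic balance (pressure-gradient force = Coriolis force):
V_g = (1/(fρ)) |∂P/∂n| = 2.17×10⁻³ / (1.03×10⁻⁴ × 1.07) = 19.7 m/s
Converting: 19.7 m/s × 1.944 = 38 knots

38 knots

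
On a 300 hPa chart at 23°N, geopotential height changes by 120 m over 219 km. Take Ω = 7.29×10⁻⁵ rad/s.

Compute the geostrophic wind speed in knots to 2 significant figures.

Coriolis parameter at 23°N:
f = 2Ω sin φ = 2 × 7.29×10⁻⁵ × sin 23° = 5.70×10⁻⁵ s⁻¹
Height gradient: |∂Z/∂n| = 120 m / 219000 m = 5.48×10⁻⁴
On a pressure surface, geostrophic balance gives V_g = (g/f)|∂Z/∂n|:
V_g = 9.81 × 5.48×10⁻⁴ / 5.70×10⁻⁵ = 94.4 m/s
Converting: 94.4 m/s × 1.944 = 180 knots

180 knots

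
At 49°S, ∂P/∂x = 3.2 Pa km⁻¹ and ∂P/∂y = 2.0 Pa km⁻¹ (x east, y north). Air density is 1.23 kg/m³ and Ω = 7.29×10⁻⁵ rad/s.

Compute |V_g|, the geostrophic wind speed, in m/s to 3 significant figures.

Coriolis parameter at 49°S:
f = 2Ω sin φ = 2 × 7.29×10⁻⁵ × sin 49° = 1.10×10⁻⁴ s⁻¹
In the Southern Hemisphere f is negative: f = −1.10×10⁻⁴ s⁻¹.
Component geostrophic relations (x east, y north):
u_g = −(1/(fρ)) ∂P/∂y,  v_g = (1/(fρ)) ∂P/∂x
u_g = −(2.0×10⁻³)/(−1.10×10⁻⁴ × 1.23) = 14.8 m/s;  v_g = (3.2×10⁻³)/(−1.10×10⁻⁴ × 1.23) = −23.6 m/s
|V_g| = √(u_g² + v_g²) = 27.9 m/s

27.9 m/s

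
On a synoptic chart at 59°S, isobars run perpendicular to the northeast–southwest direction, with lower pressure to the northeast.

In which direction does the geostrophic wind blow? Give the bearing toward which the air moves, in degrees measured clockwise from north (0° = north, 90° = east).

315°

The pressure-gradient force points toward the northeast (bearing 045°).
Geostrophic balance: in the Southern Hemisphere the Coriolis force deflects motion to the left, so the geostrophic wind blows 90° to the left of the pressure-gradient force (low pressure on the right).
Rotating 045° by 90° counterclockwise gives 315° — the wind blows toward the northwest.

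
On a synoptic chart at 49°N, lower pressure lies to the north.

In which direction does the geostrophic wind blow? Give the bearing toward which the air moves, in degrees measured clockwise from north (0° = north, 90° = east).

090°

The pressure-gradient force points toward the north (bearing 000°).
Geostrophic balance: in the Northern Hemisphere the Coriolis force deflects motion to the right, so the geostrophic wind blows 90° to the right of the pressure-gradient force (low pressure on the left).
Rotating 000° by 90° clockwise gives 090° — the wind blows toward the east.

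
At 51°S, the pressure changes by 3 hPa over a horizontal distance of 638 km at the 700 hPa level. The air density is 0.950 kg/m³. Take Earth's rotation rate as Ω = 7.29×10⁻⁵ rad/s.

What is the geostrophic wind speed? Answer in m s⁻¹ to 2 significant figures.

Coriolis parameter at 51°S:
f = 2Ω sin φ = 2 × 7.29×10⁻⁵ × sin 51° = 1.13×10⁻⁴ s⁻¹
Pressure gradient: |∂P/∂n| = 300 Pa / 638000 m = 4.70×10⁻⁴ Pa/m
Geostrophic balance (pressure-gradient force = Coriolis force):
V_g = (1/(fρ)) |∂P/∂n| = 4.70×10⁻⁴ / (1.13×10⁻⁴ × 0.950) = 4.37 m/s

4.4 m s⁻¹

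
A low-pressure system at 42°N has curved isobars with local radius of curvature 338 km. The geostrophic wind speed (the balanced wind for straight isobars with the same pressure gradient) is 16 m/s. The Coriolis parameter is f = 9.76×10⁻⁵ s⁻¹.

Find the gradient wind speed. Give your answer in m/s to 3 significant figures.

Around a low, centrifugal force acts outward with Coriolis, so pressure-gradient force balances both:
(1/ρ)|∂P/∂n| = fV + V²/R  →  V² + fR·V − fR·V_g = 0
With fR = 9.76×10⁻⁵ × 338×10³ m = 33.0 m/s:
V = [−fR + √((fR)² + 4 fR V_g)]/2 = [−33.0 + √(33.0² + 4×33.0×16)]/2 = 11.8 m/s
Subgeostrophic (V < V_g = 16 m/s), as expected around a low.

11.8 m/s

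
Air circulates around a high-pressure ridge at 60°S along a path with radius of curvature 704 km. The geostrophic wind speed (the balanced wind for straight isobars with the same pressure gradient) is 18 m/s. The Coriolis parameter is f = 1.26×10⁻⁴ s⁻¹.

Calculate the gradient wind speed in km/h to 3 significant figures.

90.4 km/h

Around a high, pressure-gradient force acts outward with centrifugal, so Coriolis balances both:
fV = (1/ρ)|∂P/∂n| + V²/R  →  V² − fR·V + fR·V_g = 0
With fR = 1.26×10⁻⁴ × 704×10³ m = 88.7 m/s:
V = [fR − √((fR)² − 4 fR V_g)]/2 = [88.7 − √(88.7² − 4×88.7×18)]/2 = 25.1 m/s
Supergeostrophic (V > V_g = 18 m/s), as expected around a high.
Converting: 25.1 m/s × 3.6 = 90.4 km/h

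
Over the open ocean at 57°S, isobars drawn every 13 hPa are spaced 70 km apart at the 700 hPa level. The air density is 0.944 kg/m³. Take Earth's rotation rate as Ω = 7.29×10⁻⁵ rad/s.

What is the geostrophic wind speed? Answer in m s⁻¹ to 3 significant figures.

Coriolis parameter at 57°S:
f = 2Ω sin φ = 2 × 7.29×10⁻⁵ × sin 57° = 1.22×10⁻⁴ s⁻¹
Pressure gradient: |∂P/∂n| = 1300 Pa / 70000 m = 1.86×10⁻² Pa/m
Geostrophic balance (pressure-gradient force = Coriolis force):
V_g = (1/(fρ)) |∂P/∂n| = 1.86×10⁻² / (1.22×10⁻⁴ × 0.944) = 161 m/s

161 m s⁻¹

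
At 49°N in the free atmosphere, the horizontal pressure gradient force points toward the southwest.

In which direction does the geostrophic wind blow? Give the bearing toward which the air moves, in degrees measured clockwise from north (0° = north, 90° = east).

315°

The pressure-gradient force points toward the southwest (bearing 225°).
Geostrophic balance: in the Northern Hemisphere the Coriolis force deflects motion to the right, so the geostrophic wind blows 90° to the right of the pressure-gradient force (low pressure on the left).
Rotating 225° by 90° clockwise gives 315° — the wind blows toward the northwest.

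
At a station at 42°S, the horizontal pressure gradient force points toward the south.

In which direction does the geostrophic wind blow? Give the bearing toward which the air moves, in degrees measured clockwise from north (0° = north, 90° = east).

The pressure-gradient force points toward the south (bearing 180°).
Geostrophic balance: in the Southern Hemisphere the Coriolis force deflects motion to the left, so the geostrophic wind blows 90° to the left of the pressure-gradient force (low pressure on the right).
Rotating 180° by 90° counterclockwise gives 090° — the wind blows toward the east.

090°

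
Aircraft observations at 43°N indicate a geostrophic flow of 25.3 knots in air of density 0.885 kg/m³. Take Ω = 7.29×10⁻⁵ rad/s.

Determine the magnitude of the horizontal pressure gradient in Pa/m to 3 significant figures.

Coriolis parameter at 43°N:
f = 2Ω sin φ = 2 × 7.29×10⁻⁵ × sin 43° = 9.94×10⁻⁵ s⁻¹
Wind speed in SI: 25.3 knots = 13.0 m/s
Geostrophic balance rearranged: |∂P/∂n| = f ρ V_g
|∂P/∂n| = 9.94×10⁻⁵ × 0.885 × 13.0 = 1.15×10⁻³ Pa/m

1.15×10⁻³ Pa/m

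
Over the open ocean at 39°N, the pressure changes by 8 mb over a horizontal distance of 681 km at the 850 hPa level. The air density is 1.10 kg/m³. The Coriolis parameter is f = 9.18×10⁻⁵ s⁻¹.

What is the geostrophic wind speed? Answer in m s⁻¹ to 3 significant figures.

Pressure gradient: |∂P/∂n| = 800 Pa / 681000 m = 1.17×10⁻³ Pa/m
Geostrophic balance (pressure-gradient force = Coriolis force):
V_g = (1/(fρ)) |∂P/∂n| = 1.17×10⁻³ / (9.18×10⁻⁵ × 1.10) = 11.6 m/s

11.6 m s⁻¹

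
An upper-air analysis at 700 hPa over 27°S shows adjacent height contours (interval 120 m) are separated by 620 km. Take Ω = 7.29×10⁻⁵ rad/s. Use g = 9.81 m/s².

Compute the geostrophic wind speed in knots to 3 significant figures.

Coriolis parameter at 27°S:
f = 2Ω sin φ = 2 × 7.29×10⁻⁵ × sin 27° = 6.62×10⁻⁵ s⁻¹
Height gradient: |∂Z/∂n| = 120 m / 620000 m = 1.94×10⁻⁴
On a pressure surface, geostrophic balance gives V_g = (g/f)|∂Z/∂n|:
V_g = 9.81 × 1.94×10⁻⁴ / 6.62×10⁻⁵ = 28.7 m/s
Converting: 28.7 m/s × 1.944 = 55.8 knots

55.8 knots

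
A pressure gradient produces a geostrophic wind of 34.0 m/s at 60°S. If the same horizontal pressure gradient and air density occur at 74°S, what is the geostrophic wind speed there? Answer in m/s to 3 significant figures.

30.6 m/s

With the same pressure gradient and density, V_g ∝ 1/f ∝ 1/sin φ.
V₂ = V₁ · sin φ₁ / sin φ₂ = 34.0 × sin 60° / sin 74°
V₂ = 34.0 × 0.8660/0.9613 = 30.6 m/s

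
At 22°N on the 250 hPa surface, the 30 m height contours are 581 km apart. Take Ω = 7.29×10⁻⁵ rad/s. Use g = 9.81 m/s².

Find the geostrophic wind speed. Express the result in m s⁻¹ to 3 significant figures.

Coriolis parameter at 22°N:
f = 2Ω sin φ = 2 × 7.29×10⁻⁵ × sin 22° = 5.46×10⁻⁵ s⁻¹
Height gradient: |∂Z/∂n| = 30 m / 581000 m = 5.16×10⁻⁵
On a pressure surface, geostrophic balance gives V_g = (g/f)|∂Z/∂n|:
V_g = 9.81 × 5.16×10⁻⁵ / 5.46×10⁻⁵ = 9.27 m/s

9.27 m s⁻¹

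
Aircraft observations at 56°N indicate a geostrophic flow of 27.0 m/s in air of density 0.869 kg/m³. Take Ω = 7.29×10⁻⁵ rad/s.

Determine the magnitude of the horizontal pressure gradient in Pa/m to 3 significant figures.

Coriolis parameter at 56°N:
f = 2Ω sin φ = 2 × 7.29×10⁻⁵ × sin 56° = 1.21×10⁻⁴ s⁻¹
Geostrophic balance rearranged: |∂P/∂n| = f ρ V_g
|∂P/∂n| = 1.21×10⁻⁴ × 0.869 × 27.0 = 2.84×10⁻³ Pa/m

2.84×10⁻³ Pa/m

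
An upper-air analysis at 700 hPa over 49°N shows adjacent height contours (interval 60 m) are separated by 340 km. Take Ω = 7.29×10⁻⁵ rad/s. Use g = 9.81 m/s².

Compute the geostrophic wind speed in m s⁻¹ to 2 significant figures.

Coriolis parameter at 49°N:
f = 2Ω sin φ = 2 × 7.29×10⁻⁵ × sin 49° = 1.10×10⁻⁴ s⁻¹
Height gradient: |∂Z/∂n| = 60 m / 340000 m = 1.76×10⁻⁴
On a pressure surface, geostrophic balance gives V_g = (g/f)|∂Z/∂n|:
V_g = 9.81 × 1.76×10⁻⁴ / 1.10×10⁻⁴ = 15.7 m/s

16 m s⁻¹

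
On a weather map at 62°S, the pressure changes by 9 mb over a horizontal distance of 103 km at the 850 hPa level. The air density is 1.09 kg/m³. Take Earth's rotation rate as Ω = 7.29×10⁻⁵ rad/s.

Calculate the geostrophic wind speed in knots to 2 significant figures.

Coriolis parameter at 62°S:
f = 2Ω sin φ = 2 × 7.29×10⁻⁵ × sin 62° = 1.29×10⁻⁴ s⁻¹
Pressure gradient: |∂P/∂n| = 900 Pa / 103000 m = 8.74×10⁻³ Pa/m
Geostrophic balance (pressure-gradient force = Coriolis force):
V_g = (1/(fρ)) |∂P/∂n| = 8.74×10⁻³ / (1.29×10⁻⁴ × 1.09) = 62.3 m/s
Converting: 62.3 m/s × 1.944 = 120 knots

120 knots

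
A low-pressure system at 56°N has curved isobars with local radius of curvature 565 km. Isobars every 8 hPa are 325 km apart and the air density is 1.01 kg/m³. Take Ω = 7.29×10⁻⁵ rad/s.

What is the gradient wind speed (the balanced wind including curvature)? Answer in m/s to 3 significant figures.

16.3 m/s

Coriolis parameter at 56°N:
f = 2Ω sin φ = 2 × 7.29×10⁻⁵ × sin 56° = 1.21×10⁻⁴ s⁻¹
Pressure gradient: |∂P/∂n| = 800 Pa / 325000 m = 2.46×10⁻³ Pa/m
Geostrophic speed: V_g = |∂P/∂n|/(fρ) = 2.46×10⁻³/(1.21×10⁻⁴ × 1.01) = 20.2 m/s
Around a low, centrifugal force acts outward with Coriolis, so pressure-gradient force balances both:
(1/ρ)|∂P/∂n| = fV + V²/R  →  V² + fR·V − fR·V_g = 0
With fR = 1.21×10⁻⁴ × 565×10³ m = 68.3 m/s:
V = [−fR + √((fR)² + 4 fR V_g)]/2 = [−68.3 + √(68.3² + 4×68.3×20.2)]/2 = 16.3 m/s
Subgeostrophic (V < V_g = 20.2 m/s), as expected around a low.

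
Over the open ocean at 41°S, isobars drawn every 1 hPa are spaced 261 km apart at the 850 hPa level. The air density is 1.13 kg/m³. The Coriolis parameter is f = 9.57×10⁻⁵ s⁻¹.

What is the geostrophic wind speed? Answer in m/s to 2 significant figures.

Pressure gradient: |∂P/∂n| = 100 Pa / 261000 m = 3.83×10⁻⁴ Pa/m
Geostrophic balance (pressure-gradient force = Coriolis force):
V_g = (1/(fρ)) |∂P/∂n| = 3.83×10⁻⁴ / (9.57×10⁻⁵ × 1.13) = 3.54 m/s

3.5 m/s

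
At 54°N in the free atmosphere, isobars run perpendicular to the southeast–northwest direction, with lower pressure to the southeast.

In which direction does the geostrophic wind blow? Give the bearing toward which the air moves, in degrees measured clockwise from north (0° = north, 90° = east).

The pressure-gradient force points toward the southeast (bearing 135°).
Geostrophic balance: in the Northern Hemisphere the Coriolis force deflects motion to the right, so the geostrophic wind blows 90° to the right of the pressure-gradient force (low pressure on the left).
Rotating 135° by 90° clockwise gives 225° — the wind blows toward the southwest.

225°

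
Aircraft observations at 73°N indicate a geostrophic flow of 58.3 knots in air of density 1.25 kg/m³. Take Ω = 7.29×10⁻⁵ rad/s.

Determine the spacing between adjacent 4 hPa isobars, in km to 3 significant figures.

Coriolis parameter at 73°N:
f = 2Ω sin φ = 2 × 7.29×10⁻⁵ × sin 73° = 1.39×10⁻⁴ s⁻¹
Wind speed in SI: 58.3 knots = 30.0 m/s
Geostrophic balance rearranged: |∂P/∂n| = f ρ V_g
|∂P/∂n| = 1.39×10⁻⁴ × 1.25 × 30.0 = 5.23×10⁻³ Pa/m
Isobar spacing: Δn = ΔP/|∂P/∂n| = 400 Pa / 5.23×10⁻³ Pa/m = 76523 m ≈ 76.5 km

76.5 km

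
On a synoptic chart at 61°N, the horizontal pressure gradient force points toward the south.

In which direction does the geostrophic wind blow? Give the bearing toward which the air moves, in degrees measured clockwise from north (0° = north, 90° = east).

The pressure-gradient force points toward the south (bearing 180°).
Geostrophic balance: in the Northern Hemisphere the Coriolis force deflects motion to the right, so the geostrophic wind blows 90° to the right of the pressure-gradient force (low pressure on the left).
Rotating 180° by 90° clockwise gives 270° — the wind blows toward the west.

270°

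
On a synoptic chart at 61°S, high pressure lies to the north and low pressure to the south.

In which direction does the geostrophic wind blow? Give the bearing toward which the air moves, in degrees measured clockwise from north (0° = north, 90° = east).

The pressure-gradient force points toward the south (bearing 180°).
Geostrophic balance: in the Southern Hemisphere the Coriolis force deflects motion to the left, so the geostrophic wind blows 90° to the left of the pressure-gradient force (low pressure on the right).
Rotating 180° by 90° counterclockwise gives 090° — the wind blows toward the east.

090°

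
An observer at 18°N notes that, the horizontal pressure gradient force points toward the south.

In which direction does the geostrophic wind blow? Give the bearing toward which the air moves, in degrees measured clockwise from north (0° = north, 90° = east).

270°

The pressure-gradient force points toward the south (bearing 180°).
Geostrophic balance: in the Northern Hemisphere the Coriolis force deflects motion to the right, so the geostrophic wind blows 90° to the right of the pressure-gradient force (low pressure on the left).
Rotating 180° by 90° clockwise gives 270° — the wind blows toward the west.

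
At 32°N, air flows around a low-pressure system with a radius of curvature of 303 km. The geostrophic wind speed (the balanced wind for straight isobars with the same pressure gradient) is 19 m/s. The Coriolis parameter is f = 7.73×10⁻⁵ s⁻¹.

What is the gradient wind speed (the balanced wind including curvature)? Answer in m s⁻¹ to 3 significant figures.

Around a low, centrifugal force acts outward with Coriolis, so pressure-gradient force balances both:
(1/ρ)|∂P/∂n| = fV + V²/R  →  V² + fR·V − fR·V_g = 0
With fR = 7.73×10⁻⁵ × 303×10³ m = 23.4 m/s:
V = [−fR + √((fR)² + 4 fR V_g)]/2 = [−23.4 + √(23.4² + 4×23.4×19)]/2 = 12.4 m/s
Subgeostrophic (V < V_g = 19 m/s), as expected around a low.

12.4 m s⁻¹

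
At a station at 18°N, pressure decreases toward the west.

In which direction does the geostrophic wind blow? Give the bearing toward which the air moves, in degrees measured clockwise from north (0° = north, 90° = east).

The pressure-gradient force points toward the west (bearing 270°).
Geostrophic balance: in the Northern Hemisphere the Coriolis force deflects motion to the right, so the geostrophic wind blows 90° to the right of the pressure-gradient force (low pressure on the left).
Rotating 270° by 90° clockwise gives 000° — the wind blows toward the north.

000°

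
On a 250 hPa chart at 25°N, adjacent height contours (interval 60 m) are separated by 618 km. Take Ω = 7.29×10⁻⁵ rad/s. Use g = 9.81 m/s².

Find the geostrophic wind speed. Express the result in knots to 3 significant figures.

Coriolis parameter at 25°N:
f = 2Ω sin φ = 2 × 7.29×10⁻⁵ × sin 25° = 6.16×10⁻⁵ s⁻¹
Height gradient: |∂Z/∂n| = 60 m / 618000 m = 9.71×10⁻⁵
On a pressure surface, geostrophic balance gives V_g = (g/f)|∂Z/∂n|:
V_g = 9.81 × 9.71×10⁻⁵ / 6.16×10⁻⁵ = 15.5 m/s
Converting: 15.5 m/s × 1.944 = 30.0 knots

30.0 knots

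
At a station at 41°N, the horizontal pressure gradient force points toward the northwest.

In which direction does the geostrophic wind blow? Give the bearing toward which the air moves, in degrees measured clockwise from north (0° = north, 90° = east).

The pressure-gradient force points toward the northwest (bearing 315°).
Geostrophic balance: in the Northern Hemisphere the Coriolis force deflects motion to the right, so the geostrophic wind blows 90° to the right of the pressure-gradient force (low pressure on the left).
Rotating 315° by 90° clockwise gives 045° — the wind blows toward the northeast.

045°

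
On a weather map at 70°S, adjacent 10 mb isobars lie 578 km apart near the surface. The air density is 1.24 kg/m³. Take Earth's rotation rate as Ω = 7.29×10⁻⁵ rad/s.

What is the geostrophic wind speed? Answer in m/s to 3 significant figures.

Coriolis parameter at 70°S:
f = 2Ω sin φ = 2 × 7.29×10⁻⁵ × sin 70° = 1.37×10⁻⁴ s⁻¹
Pressure gradient: |∂P/∂n| = 1000 Pa / 578000 m = 1.73×10⁻³ Pa/m
Geostrophic balance (pressure-gradient force = Coriolis force):
V_g = (1/(fρ)) |∂P/∂n| = 1.73×10⁻³ / (1.37×10⁻⁴ × 1.24) = 10.2 m/s

10.2 m/s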